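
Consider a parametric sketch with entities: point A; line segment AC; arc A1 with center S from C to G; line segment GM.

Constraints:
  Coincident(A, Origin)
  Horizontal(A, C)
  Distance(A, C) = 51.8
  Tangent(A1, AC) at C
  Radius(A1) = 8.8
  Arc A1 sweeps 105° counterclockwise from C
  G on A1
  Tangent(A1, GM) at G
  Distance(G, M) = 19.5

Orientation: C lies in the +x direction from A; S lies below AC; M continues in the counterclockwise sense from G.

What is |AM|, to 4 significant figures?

56.85

A is at the origin; AC is horizontal with |AC| = 51.8 and C on the +x side, so C = (51.80, 0.000). Since A1 is tangent to AC there, SC ⟂ AC, so S = C + (0, -8.8) = (51.80, -8.800). On A1, C sits at bearing 90° from S; a 105° counterclockwise sweep puts G at bearing 195°, so G = S + 8.8·(cos 195°, sin 195°) = (43.30, -11.08). The tangent condition forces SG to be normal to GM, so GM runs along (−sin 195°, cos 195°); with |GM| = 19.5, M = (48.35, -29.91). Then |AM| = |M − A| = 56.85.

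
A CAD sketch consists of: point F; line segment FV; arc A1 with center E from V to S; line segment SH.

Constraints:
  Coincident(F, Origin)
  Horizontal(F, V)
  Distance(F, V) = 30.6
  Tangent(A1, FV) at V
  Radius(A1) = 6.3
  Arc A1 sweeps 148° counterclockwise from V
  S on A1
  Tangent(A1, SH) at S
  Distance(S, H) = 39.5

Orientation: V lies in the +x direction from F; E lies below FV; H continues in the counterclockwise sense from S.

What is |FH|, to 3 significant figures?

68.9

On A1, V sits at bearing 90° from E; a 148° counterclockwise sweep puts S at bearing 238°, so S = E + 6.3·(cos 238°, sin 238°) = (27.3, -11.6). Tangency of A1 to SH means the radius ES is perpendicular to SH, so SH runs along (−sin 238°, cos 238°); with |SH| = 39.5, H = (60.8, -32.6). Then |FH| = |H − F| = 68.9.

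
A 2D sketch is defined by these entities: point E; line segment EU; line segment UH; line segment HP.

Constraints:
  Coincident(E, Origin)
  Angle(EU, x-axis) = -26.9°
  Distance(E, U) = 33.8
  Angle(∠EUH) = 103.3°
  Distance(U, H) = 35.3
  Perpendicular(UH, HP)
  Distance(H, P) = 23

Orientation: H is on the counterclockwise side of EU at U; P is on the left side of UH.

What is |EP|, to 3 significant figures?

44.2

∠EUH = 103.3°, so UH runs at -26.9° + (180° − 103.3°) = 49.8° from the x-axis; with |UH| = 35.3, H = U + 35.3·(cos 49.8°, sin 49.8°) = (52.9, 11.7). The perpendicularity gives HP at right angles to UH; with |HP| = 23.0 on the left of UH, P = H + 23.0·(-0.764, 0.645) = (35.4, 26.5). Then |EP| = |P − E| = 44.2.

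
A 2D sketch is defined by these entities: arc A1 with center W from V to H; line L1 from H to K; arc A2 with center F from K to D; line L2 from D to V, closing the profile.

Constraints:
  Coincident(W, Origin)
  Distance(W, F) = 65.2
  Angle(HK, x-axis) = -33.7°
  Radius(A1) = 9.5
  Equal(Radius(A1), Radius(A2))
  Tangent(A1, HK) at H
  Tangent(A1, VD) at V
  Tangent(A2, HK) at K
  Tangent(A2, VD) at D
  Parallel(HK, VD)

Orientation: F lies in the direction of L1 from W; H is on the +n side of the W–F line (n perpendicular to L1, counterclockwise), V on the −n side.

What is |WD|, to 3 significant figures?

65.9

The slot axis is L1's direction at -33.7°, so u = (cos -33.7°, sin -33.7°) = (0.832, -0.555) and n = (−sin -33.7°, cos -33.7°) = (0.555, 0.832). W is at the origin and F lies 65.2 along u from W, so F = 65.2·u = (54.2, -36.2). Tangency of A1 to both parallel lines with radius 9.5 puts H and V at W ± 9.5·n: H = (5.27, 7.90), V = (-5.27, -7.90). Equal radii place K and D the same way about F: K = F + 9.5·n = (59.5, -28.3), D = F − 9.5·n = (49.0, -44.1). Then |WD| = |D − W| = 65.9.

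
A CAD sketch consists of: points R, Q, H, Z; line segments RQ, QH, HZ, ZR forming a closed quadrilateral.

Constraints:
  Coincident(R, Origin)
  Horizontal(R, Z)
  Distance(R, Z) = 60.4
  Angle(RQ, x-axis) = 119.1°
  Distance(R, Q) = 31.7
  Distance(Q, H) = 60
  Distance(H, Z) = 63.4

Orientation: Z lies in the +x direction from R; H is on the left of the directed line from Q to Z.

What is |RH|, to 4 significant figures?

68.75

R is at the origin; RZ is horizontal with |RZ| = 60.4 and Z in +x, so Z = (60.4, 0). RQ runs at 119.1° with |RQ| = 31.7, so Q = (-15.42, 27.70). H is determined by |QH| = 60.0 and |HZ| = 63.4 together: it lies at the intersection of circle(Q, 60.0) and circle(Z, 63.4). With |QZ| = 80.72, the foot of the radical line on QZ is 37.76 from Q and the perpendicular offset is √(60.0² − 37.76²) = 46.63. Taking the left-of-QZ solution: H = (36.05, 58.54).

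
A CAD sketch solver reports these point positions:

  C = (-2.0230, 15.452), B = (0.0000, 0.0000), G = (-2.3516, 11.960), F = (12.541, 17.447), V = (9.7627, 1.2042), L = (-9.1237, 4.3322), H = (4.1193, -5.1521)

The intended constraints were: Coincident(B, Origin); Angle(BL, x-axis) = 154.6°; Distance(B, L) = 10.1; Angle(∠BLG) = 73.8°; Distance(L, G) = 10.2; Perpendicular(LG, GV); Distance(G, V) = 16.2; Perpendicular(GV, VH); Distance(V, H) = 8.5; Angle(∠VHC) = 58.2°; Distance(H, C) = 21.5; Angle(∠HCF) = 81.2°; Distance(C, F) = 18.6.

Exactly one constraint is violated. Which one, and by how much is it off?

Distance(C, F) = 18.6 — off by 3.90.

B = (0.00, 0.00) ✓; BL at 154.6° ✓; |BL| = 10.10 ✓; ∠BLG = 73.80° ✓; |LG| = 10.20 ✓; ∠(LG, GV) = 90.00° ✓; |GV| = 16.20 ✓; ∠(GV, VH) = 90.00° ✓; |VH| = 8.500 ✓; ∠VHC = 58.20° ✓; |HC| = 21.50 ✓; ∠HCF = 81.20° ✓; |CF| = 14.70 ✗.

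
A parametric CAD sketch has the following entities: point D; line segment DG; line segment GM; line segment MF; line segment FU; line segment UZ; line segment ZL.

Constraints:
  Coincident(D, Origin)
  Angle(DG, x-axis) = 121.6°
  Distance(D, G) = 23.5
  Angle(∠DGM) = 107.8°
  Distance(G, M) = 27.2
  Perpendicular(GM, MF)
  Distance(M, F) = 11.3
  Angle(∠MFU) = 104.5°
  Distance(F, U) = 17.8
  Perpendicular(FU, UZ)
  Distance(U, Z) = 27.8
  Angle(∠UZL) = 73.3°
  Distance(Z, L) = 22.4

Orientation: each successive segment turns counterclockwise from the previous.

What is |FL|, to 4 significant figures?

21.67

D is at the origin; DG runs at 121.6° with length 23.5, so G = (-12.31, 20.02). ∠DGM = 107.8° gives GM at -166.2° from the x-axis; with |GM| = 27.2, M = (-38.73, 13.53). GM ⟂ MF, so MF runs at -76.20°; with |MF| = 11.3, F = (-36.03, 2.554). ∠MFU = 104.5° gives FU at -0.7000° from the x-axis; with |FU| = 17.8, U = (-18.23, 2.336). The perpendicularity gives UZ at right angles to FU, so UZ runs at 89.30°; with |UZ| = 27.8, Z = (-17.89, 30.13). ∠UZL = 73.3° gives ZL at -164.0° from the x-axis; with |ZL| = 22.4, L = (-39.43, 23.96). Then |FL| = |L − F| = 21.67.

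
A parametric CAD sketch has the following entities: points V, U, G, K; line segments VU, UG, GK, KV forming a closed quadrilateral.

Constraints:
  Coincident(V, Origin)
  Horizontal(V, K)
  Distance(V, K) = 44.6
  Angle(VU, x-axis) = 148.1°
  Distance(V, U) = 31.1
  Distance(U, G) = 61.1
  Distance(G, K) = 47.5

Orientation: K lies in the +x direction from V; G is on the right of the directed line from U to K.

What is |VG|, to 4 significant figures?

34.11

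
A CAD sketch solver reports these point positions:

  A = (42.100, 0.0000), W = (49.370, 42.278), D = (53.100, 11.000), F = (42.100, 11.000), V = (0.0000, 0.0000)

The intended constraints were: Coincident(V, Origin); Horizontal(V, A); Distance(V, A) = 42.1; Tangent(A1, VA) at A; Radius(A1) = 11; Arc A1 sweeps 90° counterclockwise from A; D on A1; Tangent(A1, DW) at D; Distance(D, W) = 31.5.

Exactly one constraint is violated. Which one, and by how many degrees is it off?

Tangent(A1, DW) at D — off by 6.80°.

V = (0.00, 0.00) ✓; V.y = 0.00, A.y = 0.00 ✓; |VA| = 42.10 ✓; ∠(FA, AV) = 90.00° ✓; |FA| = 11.00 ✓; bearing(F→D) − bearing(F→A) = 90.00° ✓; |FD| = 11.00 ✓; ∠(FD, DW) = 83.20° ✗; |DW| = 31.50 ✓.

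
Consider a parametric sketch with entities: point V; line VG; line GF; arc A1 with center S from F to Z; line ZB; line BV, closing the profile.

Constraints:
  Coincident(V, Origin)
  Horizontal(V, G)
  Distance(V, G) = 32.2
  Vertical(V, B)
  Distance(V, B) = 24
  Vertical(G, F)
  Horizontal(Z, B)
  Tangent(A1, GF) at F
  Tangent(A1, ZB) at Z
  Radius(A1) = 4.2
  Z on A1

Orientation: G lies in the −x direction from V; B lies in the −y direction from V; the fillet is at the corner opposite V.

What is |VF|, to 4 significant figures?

37.80

V is at the origin; VG is horizontal with |VG| = 32.2 and G on the −x side, so G = (-32.20, 0.000). VB is vertical with |VB| = 24.0 and B on the −y side, so B = (0.000, -24.00). The virtual corner opposite V is at (-32.20, -24.00). Tangency of A1 to GF means the radius SF is perpendicular to GF and tangency of A1 to ZB means the radius SZ is perpendicular to ZB, with radius 4.2, so the center S sits 4.2 in from both sides at S = (-28.00, -19.80). That places the tangent points at F = (-32.20, -19.80) on GF and Z = (-28.00, -24.00) on ZB. Then |VF| = |F − V| = 37.80.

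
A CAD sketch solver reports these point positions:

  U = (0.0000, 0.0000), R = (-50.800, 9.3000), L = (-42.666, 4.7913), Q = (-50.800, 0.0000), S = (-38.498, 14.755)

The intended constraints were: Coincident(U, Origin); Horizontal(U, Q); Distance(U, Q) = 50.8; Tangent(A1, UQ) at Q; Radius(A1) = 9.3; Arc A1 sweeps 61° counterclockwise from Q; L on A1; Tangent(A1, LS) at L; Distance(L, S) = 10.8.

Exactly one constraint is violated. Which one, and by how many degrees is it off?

Tangent(A1, LS) at L — off by 6.30°.

U = (0.00, 0.00) ✓; U.y = 0.00, Q.y = 0.00 ✓; |UQ| = 50.80 ✓; ∠(RQ, QU) = 90.00° ✓; |RQ| = 9.300 ✓; bearing(R→L) − bearing(R→Q) = 61.00° ✓; |RL| = 9.300 ✓; ∠(RL, LS) = 83.70° ✗; |LS| = 10.80 ✓.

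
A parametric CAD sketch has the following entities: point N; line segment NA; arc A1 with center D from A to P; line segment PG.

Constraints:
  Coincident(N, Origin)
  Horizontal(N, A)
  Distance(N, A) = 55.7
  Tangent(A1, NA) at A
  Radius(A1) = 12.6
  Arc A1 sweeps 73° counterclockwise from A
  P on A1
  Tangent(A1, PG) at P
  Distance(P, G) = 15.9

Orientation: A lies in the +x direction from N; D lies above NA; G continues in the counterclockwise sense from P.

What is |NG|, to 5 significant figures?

76.311

N is at the origin; N and A share the same y with |NA| = 55.7 and A on the +x side, so A = (55.700, 0.0000). Tangency of A1 to NA means the radius DA is perpendicular to NA, so D = A + (0, 12.6) = (55.700, 12.600). On A1, A sits at bearing -90° from D; a 73° counterclockwise sweep puts P at bearing -17°, so P = D + 12.6·(cos -17°, sin -17°) = (67.749, 8.9161). Tangency of A1 to PG means the radius DP is perpendicular to PG, so PG runs along (−sin -17°, cos -17°); with |PG| = 15.9, G = (72.398, 24.121). Then |NG| = |G − N| = 76.311.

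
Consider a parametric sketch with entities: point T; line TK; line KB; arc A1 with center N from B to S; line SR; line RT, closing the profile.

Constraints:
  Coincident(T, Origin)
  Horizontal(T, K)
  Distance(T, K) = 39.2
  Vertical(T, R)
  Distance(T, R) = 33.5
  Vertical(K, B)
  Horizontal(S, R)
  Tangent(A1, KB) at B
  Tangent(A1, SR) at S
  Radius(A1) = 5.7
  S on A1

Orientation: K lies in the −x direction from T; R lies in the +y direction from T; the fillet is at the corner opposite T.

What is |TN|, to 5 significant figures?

43.533

T is at the origin; T and K share the same y with |TK| = 39.2 and K on the −x side, so K = (-39.200, 0.0000). TR is vertical with |TR| = 33.5 and R on the +y side, so R = (0.0000, 33.500). The virtual corner opposite T is at (-39.200, 33.500). A1 meets KB tangentially, so NB is at right angles to KB and A1 meets SR tangentially, so NS is at right angles to SR, with radius 5.7, so the center N sits 5.7 in from both sides at N = (-33.500, 27.800). Then |TN| = |N − T| = 43.533.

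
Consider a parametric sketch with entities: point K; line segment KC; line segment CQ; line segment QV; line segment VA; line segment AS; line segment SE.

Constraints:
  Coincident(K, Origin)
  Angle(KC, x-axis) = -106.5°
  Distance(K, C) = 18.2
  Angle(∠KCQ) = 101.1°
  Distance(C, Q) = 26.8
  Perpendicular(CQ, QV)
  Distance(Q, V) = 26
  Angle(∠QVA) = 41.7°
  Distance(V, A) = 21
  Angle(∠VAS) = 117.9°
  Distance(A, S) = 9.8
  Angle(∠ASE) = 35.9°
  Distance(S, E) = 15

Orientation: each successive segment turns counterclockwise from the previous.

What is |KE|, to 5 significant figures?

23.867

K is at the origin; KC runs at -106.5° with length 18.2, so C = (-5.1691, -17.451). ∠KCQ = 101.1° gives CQ at -27.600° from the x-axis; with |CQ| = 26.8, Q = (18.581, -29.867). The perpendicularity gives QV at right angles to CQ, so QV runs at 62.400°; with |QV| = 26.0, V = (30.627, -6.8256). ∠QVA = 41.7° gives VA at -159.30° from the x-axis; with |VA| = 21.0, A = (10.983, -14.249). ∠VAS = 117.9° gives AS at -97.200° from the x-axis; with |AS| = 9.8, S = (9.7543, -23.971). ∠ASE = 35.9° gives SE at 46.900° from the x-axis; with |SE| = 15.0, E = (20.003, -13.019). Then |KE| = |E − K| = 23.867.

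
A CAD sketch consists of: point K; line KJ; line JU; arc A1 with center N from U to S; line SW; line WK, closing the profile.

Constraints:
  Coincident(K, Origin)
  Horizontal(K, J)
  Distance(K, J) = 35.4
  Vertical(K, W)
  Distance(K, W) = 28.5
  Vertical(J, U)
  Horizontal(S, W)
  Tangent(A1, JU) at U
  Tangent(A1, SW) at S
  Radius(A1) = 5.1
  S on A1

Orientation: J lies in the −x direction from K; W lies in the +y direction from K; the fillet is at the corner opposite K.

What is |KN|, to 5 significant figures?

38.284

K is at the origin; KJ is horizontal with |KJ| = 35.4 and J on the −x side, so J = (-35.400, 0.0000). KW is vertical with |KW| = 28.5 and W on the +y side, so W = (0.0000, 28.500). The virtual corner opposite K is at (-35.400, 28.500). A1 meets JU tangentially, so NU is at right angles to JU and tangency of A1 to SW means the radius NS is perpendicular to SW, with radius 5.1, so the center N sits 5.1 in from both sides at N = (-30.300, 23.400). Then |KN| = |N − K| = 38.284.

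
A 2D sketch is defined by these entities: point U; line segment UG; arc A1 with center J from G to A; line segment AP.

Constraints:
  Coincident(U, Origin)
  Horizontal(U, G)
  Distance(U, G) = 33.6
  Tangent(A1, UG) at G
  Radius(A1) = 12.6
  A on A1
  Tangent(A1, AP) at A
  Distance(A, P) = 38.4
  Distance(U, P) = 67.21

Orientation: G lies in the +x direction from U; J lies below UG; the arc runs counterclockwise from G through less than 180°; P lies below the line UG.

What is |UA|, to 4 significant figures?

29.74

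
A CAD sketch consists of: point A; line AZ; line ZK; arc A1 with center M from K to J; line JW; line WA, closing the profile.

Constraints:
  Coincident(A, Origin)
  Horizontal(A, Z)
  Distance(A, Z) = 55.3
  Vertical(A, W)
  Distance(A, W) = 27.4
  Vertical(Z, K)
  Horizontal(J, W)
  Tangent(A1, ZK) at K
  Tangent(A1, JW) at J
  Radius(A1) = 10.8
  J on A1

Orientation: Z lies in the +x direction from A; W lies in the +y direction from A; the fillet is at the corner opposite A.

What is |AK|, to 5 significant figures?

57.738

A is at the origin; A and Z share the same y with |AZ| = 55.3 and Z on the +x side, so Z = (55.300, 0.0000). A and W share the same x with |AW| = 27.4 and W on the +y side, so W = (0.0000, 27.400). The virtual corner opposite A is at (55.300, 27.400). Tangency of A1 to ZK means the radius MK is perpendicular to ZK and tangency of A1 to JW means the radius MJ is perpendicular to JW, with radius 10.8, so the center M sits 10.8 in from both sides at M = (44.500, 16.600). That places the tangent points at K = (55.300, 16.600) on ZK and J = (44.500, 27.400) on JW. Then |AK| = |K − A| = 57.738.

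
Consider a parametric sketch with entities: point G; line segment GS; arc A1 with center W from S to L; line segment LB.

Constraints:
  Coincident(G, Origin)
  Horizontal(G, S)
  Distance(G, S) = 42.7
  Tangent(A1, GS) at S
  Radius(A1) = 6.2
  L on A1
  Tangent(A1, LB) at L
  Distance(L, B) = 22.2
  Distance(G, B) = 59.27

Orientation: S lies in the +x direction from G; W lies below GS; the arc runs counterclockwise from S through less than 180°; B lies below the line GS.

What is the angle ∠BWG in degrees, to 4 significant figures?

124.3°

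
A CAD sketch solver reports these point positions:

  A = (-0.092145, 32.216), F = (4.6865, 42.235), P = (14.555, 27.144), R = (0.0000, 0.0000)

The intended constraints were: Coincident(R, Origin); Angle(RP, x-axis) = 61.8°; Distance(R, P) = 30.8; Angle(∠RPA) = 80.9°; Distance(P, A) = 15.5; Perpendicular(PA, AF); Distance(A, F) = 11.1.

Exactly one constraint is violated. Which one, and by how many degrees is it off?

Perpendicular(PA, AF) — off by 6.40°.

R = (0.00, 0.00) ✓; RP at 61.80° ✓; |RP| = 30.80 ✓; ∠RPA = 80.90° ✓; |PA| = 15.50 ✓; ∠(PA, AF) = 96.40° ✗; |AF| = 11.10 ✓.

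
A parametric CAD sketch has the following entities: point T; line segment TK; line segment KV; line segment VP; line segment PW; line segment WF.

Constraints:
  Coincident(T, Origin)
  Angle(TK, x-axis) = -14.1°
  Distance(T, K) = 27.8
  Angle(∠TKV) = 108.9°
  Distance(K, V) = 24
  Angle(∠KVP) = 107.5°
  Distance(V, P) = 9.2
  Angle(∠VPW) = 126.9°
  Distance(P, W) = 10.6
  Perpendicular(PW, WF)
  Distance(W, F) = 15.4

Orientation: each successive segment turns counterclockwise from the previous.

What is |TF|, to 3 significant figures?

24.7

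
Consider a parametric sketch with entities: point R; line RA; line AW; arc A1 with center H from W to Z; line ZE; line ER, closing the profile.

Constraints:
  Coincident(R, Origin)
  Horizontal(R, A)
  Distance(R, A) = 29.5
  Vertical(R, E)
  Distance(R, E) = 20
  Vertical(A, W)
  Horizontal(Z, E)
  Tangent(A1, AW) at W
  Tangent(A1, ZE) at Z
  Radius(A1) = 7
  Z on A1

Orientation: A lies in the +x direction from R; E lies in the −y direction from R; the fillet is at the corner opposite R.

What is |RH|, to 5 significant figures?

25.986

R and E share the same x with |RE| = 20.0 and E on the −y side, so E = (0.0000, -20.000). The virtual corner opposite R is at (29.500, -20.000). Tangency of A1 to AW means the radius HW is perpendicular to AW and tangency of A1 to ZE means the radius HZ is perpendicular to ZE, with radius 7.0, so the center H sits 7.0 in from both sides at H = (22.500, -13.000). Then |RH| = |H − R| = 25.986.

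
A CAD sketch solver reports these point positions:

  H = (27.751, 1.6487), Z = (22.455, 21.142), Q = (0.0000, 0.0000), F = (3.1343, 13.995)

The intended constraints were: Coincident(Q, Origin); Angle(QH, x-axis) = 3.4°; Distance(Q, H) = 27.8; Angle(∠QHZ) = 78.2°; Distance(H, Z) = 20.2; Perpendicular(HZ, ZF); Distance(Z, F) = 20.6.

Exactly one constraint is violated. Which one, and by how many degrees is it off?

Perpendicular(HZ, ZF) — off by 5.10°.

Q = (0.00, 0.00) ✓; QH at 3.400° ✓; |QH| = 27.80 ✓; ∠QHZ = 78.20° ✓; |HZ| = 20.20 ✓; ∠(HZ, ZF) = 95.10° ✗; |ZF| = 20.60 ✓.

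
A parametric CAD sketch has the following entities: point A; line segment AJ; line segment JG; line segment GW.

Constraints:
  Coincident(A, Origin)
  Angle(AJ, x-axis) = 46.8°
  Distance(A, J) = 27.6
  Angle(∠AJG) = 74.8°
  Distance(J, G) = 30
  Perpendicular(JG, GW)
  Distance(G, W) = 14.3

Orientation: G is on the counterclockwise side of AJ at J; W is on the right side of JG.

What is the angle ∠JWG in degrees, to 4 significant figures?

64.51°

A is at the origin; AJ runs at 46.8° with length 27.6, so J = 27.6·(cos 46.8°, sin 46.8°) = (18.89, 20.12). ∠AJG = 74.8°, so JG runs at 46.8° + (180° − 74.8°) = 152.0° from the x-axis; with |JG| = 30.0, G = J + 30.0·(cos 152.0°, sin 152.0°) = (-7.595, 34.20). JG ⟂ GW; with |GW| = 14.3 on the right of JG, W = G + 14.3·(0.4695, 0.8829) = (-0.8815, 46.83). Then cos ∠JWG = WJ·WG / (|WJ||WG|), giving 64.51°.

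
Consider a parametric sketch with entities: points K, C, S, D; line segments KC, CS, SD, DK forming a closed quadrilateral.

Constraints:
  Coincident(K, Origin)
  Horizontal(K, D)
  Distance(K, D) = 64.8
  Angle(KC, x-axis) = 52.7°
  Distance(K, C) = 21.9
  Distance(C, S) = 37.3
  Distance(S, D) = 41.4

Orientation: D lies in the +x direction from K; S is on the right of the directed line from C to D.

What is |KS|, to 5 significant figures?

32.136

Checks: |CS| = 37.30 ✓; |SD| = 41.40 ✓.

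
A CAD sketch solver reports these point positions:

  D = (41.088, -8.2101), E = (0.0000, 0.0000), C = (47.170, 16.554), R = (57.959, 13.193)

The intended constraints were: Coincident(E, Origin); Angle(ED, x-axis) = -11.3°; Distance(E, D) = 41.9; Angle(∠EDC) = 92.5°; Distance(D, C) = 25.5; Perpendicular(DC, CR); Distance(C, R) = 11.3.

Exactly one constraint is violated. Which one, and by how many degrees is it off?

Perpendicular(DC, CR) — off by 3.50°.

E = (0.00, 0.00) ✓; ED at -11.30° ✓; |ED| = 41.90 ✓; ∠EDC = 92.50° ✓; |DC| = 25.50 ✓; ∠(DC, CR) = 93.50° ✗; |CR| = 11.30 ✓.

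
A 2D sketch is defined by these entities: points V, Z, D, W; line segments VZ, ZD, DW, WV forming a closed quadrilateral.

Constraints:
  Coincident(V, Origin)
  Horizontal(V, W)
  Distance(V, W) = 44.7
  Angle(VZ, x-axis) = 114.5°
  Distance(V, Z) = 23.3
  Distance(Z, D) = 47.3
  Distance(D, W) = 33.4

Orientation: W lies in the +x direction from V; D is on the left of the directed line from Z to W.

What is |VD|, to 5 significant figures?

48.617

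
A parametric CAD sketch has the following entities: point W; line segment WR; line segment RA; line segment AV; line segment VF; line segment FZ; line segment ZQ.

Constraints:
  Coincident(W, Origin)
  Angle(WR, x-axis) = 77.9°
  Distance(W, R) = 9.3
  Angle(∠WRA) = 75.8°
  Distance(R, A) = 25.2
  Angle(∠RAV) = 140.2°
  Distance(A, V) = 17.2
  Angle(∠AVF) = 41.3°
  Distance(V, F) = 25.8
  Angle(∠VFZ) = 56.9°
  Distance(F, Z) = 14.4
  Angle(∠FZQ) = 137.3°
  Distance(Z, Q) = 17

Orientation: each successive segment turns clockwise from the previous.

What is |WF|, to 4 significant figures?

10.68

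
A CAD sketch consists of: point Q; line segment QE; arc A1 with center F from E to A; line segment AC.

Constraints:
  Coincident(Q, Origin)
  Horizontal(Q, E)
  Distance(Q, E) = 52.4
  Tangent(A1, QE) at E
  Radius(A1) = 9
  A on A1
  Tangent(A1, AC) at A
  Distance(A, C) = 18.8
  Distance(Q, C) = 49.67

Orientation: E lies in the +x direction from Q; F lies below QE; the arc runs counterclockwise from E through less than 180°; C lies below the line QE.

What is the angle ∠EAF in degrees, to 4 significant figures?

47.58°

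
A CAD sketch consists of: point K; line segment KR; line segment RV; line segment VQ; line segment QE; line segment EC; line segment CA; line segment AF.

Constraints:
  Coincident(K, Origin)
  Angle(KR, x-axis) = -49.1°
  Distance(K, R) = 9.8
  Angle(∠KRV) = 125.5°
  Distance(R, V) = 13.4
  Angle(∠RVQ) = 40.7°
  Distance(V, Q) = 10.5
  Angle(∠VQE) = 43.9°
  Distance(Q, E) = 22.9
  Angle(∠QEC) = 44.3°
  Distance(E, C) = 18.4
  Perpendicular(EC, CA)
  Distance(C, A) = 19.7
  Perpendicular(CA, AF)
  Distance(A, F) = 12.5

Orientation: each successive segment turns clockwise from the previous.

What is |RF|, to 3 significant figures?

4.16

K is at the origin; KR runs at -49.1° with length 9.8, so R = (6.42, -7.41). ∠KRV = 125.5° gives RV at -104° from the x-axis; with |RV| = 13.4, V = (3.27, -20.4). ∠RVQ = 40.7° gives VQ at 117° from the x-axis; with |VQ| = 10.5, Q = (-1.52, -11.1). ∠VQE = 43.9° gives QE at -19.0° from the x-axis; with |QE| = 22.9, E = (20.1, -18.5). ∠QEC = 44.3° gives EC at -155° from the x-axis; with |EC| = 18.4, C = (3.50, -26.4). EC is perpendicular to CA, so CA runs at 115°; with |CA| = 19.7, A = (-4.92, -8.59). CA is perpendicular to AF, so AF runs at 25.3°; with |AF| = 12.5, F = (6.38, -3.25). Then |RF| = |F − R| = 4.16.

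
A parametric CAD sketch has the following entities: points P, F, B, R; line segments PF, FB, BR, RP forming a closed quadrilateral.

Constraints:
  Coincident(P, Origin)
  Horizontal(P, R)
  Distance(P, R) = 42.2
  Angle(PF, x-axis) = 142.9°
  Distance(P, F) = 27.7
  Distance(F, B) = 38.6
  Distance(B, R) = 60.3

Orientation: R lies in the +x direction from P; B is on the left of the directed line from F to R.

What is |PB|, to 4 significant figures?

46.04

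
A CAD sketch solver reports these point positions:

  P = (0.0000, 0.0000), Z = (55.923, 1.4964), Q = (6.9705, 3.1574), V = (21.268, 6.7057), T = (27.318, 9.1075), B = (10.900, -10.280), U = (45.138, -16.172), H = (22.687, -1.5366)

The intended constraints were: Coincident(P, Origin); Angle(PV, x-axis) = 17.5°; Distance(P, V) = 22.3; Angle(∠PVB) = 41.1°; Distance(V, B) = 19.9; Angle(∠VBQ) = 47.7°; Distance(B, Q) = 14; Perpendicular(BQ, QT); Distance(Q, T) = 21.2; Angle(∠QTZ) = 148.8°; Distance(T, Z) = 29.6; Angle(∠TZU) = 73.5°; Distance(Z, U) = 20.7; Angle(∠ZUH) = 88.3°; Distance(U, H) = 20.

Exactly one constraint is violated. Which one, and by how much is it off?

Distance(U, H) = 20 — off by 6.80.

P = (0.00, 0.00) ✓; PV at 17.50° ✓; |PV| = 22.30 ✓; ∠PVB = 41.10° ✓; |VB| = 19.90 ✓; ∠VBQ = 47.70° ✓; |BQ| = 14.00 ✓; ∠(BQ, QT) = 90.00° ✓; |QT| = 21.20 ✓; ∠QTZ = 148.8° ✓; |TZ| = 29.60 ✓; ∠TZU = 73.50° ✓; |ZU| = 20.70 ✓; ∠ZUH = 88.30° ✓; |UH| = 26.80 ✗.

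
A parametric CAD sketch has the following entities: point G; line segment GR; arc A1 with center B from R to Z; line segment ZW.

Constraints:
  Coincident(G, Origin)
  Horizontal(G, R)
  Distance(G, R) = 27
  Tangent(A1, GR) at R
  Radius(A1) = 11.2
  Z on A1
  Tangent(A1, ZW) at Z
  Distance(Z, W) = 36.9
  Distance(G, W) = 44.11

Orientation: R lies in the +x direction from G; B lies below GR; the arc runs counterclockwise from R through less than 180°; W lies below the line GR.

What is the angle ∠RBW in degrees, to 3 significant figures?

147°

Checks: |BZ| = 11.20 ✓; ∠(BZ, ZW) = 90.00° ✓; |ZW| = 36.90 ✓; |GW| = 44.11 ✓.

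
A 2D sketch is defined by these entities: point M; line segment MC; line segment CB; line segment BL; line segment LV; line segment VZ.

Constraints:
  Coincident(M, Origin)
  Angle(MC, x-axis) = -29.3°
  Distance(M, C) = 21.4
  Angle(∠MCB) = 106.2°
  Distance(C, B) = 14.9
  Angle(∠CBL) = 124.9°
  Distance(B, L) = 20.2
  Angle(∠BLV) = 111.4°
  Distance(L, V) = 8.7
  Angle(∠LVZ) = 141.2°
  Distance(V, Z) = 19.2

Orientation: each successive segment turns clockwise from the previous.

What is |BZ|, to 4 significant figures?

31.77

M is at the origin; MC runs at -29.3° with length 21.4, so C = (18.66, -10.47). ∠MCB = 106.2° gives CB at -103.1° from the x-axis; with |CB| = 14.9, B = (15.29, -24.99). ∠CBL = 124.9° gives BL at -158.2° from the x-axis; with |BL| = 20.2, L = (-3.470, -32.49). ∠BLV = 111.4° gives LV at 133.2° from the x-axis; with |LV| = 8.7, V = (-9.426, -26.14). ∠LVZ = 141.2° gives VZ at 94.40° from the x-axis; with |VZ| = 19.2, Z = (-10.90, -7.001). Then |BZ| = |Z − B| = 31.77.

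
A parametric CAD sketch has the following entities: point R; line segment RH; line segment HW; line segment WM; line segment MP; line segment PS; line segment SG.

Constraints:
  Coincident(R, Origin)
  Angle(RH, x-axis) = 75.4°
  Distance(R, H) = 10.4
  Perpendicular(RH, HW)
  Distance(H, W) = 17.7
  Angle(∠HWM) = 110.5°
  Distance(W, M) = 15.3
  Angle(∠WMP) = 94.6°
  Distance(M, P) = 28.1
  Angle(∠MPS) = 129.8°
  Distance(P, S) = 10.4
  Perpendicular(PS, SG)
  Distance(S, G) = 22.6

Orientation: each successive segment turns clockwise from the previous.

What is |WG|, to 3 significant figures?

20.0

R is at the origin; RH runs at 75.4° with length 10.4, so H = (2.62, 10.1). RH ⟂ HW, so HW runs at -14.6°; with |HW| = 17.7, W = (19.7, 5.60). ∠HWM = 110.5° gives WM at -84.1° from the x-axis; with |WM| = 15.3, M = (21.3, -9.62). ∠WMP = 94.6° gives MP at -170° from the x-axis; with |MP| = 28.1, P = (-6.31, -14.7). ∠MPS = 129.8° gives PS at 140° from the x-axis; with |PS| = 10.4, S = (-14.3, -8.09). The perpendicularity gives SG at right angles to PS, so SG runs at 50.3°; with |SG| = 22.6, G = (0.128, 9.29). Then |WG| = |G − W| = 20.0.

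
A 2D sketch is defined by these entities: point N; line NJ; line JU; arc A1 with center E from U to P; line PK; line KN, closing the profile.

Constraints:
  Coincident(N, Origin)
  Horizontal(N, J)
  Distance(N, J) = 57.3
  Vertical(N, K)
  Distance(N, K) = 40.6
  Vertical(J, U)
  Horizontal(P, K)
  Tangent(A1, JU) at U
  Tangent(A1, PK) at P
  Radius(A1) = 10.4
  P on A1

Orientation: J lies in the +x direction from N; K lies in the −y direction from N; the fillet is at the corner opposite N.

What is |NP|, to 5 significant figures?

62.032

The virtual corner opposite N is at (57.300, -40.600). The tangent condition forces EU to be normal to JU and tangency of A1 to PK means the radius EP is perpendicular to PK, with radius 10.4, so the center E sits 10.4 in from both sides at E = (46.900, -30.200). That places the tangent points at U = (57.300, -30.200) on JU and P = (46.900, -40.600) on PK. Then |NP| = |P − N| = 62.032.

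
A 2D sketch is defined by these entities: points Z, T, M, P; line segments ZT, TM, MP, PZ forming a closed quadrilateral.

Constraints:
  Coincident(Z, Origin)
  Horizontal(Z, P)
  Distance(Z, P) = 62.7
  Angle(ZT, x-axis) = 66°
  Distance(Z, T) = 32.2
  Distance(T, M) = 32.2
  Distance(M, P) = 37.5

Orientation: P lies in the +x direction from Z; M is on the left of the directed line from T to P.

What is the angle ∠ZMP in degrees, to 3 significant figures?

81.7°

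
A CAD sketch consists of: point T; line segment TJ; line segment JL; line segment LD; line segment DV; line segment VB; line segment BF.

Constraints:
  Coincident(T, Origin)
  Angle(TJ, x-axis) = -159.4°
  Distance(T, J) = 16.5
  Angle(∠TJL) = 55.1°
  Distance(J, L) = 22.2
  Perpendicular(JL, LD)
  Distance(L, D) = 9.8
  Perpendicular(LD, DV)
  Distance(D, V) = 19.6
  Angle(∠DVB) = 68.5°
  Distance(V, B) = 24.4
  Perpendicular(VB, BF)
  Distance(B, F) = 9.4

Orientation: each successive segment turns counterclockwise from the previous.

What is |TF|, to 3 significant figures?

25.4

∠DVB = 68.5° gives VB at -103° from the x-axis; with |VB| = 24.4, B = (-13.2, -23.0). VB is perpendicular to BF, so BF runs at -13.0°; with |BF| = 9.4, F = (-4.08, -25.1). Then |TF| = |F − T| = 25.4.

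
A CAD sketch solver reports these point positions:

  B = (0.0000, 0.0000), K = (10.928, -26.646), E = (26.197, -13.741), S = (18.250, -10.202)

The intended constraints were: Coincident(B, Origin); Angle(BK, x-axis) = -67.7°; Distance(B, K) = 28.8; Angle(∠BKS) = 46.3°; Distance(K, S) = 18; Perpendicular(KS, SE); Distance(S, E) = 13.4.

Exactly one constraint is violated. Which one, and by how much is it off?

Distance(S, E) = 13.4 — off by 4.70.

B = (0.00, 0.00) ✓; BK at -67.70° ✓; |BK| = 28.80 ✓; ∠BKS = 46.30° ✓; |KS| = 18.00 ✓; ∠(KS, SE) = 90.00° ✓; |SE| = 8.699 ✗.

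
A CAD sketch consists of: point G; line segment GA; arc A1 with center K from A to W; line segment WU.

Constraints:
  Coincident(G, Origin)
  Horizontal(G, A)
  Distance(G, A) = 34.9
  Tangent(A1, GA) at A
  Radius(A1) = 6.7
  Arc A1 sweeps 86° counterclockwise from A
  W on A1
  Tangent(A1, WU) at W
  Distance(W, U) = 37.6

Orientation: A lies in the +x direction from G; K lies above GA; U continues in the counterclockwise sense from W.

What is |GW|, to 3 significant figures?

42.0

G is at the origin; GA is horizontal with |GA| = 34.9 and A on the +x side, so A = (34.9, 0.00). A1 meets GA tangentially, so KA is at right angles to GA, so K = A + (0, 6.7) = (34.9, 6.70). On A1, A sits at bearing -90° from K; an 86° counterclockwise sweep puts W at bearing -4°, so W = K + 6.7·(cos -4°, sin -4°) = (41.6, 6.23). Then |GW| = |W − G| = 42.0.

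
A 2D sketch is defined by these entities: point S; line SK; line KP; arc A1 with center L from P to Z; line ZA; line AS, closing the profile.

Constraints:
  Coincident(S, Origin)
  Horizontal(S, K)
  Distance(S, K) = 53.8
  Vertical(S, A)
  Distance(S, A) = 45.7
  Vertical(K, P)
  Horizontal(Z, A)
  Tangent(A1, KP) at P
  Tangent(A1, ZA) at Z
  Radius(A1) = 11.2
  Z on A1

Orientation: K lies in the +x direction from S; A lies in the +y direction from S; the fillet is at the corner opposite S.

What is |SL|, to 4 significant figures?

54.82

S is at the origin; SK is horizontal with |SK| = 53.8 and K on the +x side, so K = (53.80, 0.000). S and A share the same x with |SA| = 45.7 and A on the +y side, so A = (0.000, 45.70). The virtual corner opposite S is at (53.80, 45.70). A1 meets KP tangentially, so LP is at right angles to KP and tangency of A1 to ZA means the radius LZ is perpendicular to ZA, with radius 11.2, so the center L sits 11.2 in from both sides at L = (42.60, 34.50). Then |SL| = |L − S| = 54.82.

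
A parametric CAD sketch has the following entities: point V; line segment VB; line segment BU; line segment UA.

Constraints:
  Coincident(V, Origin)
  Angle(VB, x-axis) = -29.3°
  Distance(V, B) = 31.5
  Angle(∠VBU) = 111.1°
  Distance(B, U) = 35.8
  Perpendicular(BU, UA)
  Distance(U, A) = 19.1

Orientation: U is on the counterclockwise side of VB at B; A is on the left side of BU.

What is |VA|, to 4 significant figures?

48.25

∠VBU = 111.1°, so BU runs at -29.3° + (180° − 111.1°) = 39.60° from the x-axis; with |BU| = 35.8, U = B + 35.8·(cos 39.60°, sin 39.60°) = (55.05, 7.404). BU ⟂ UA; with |UA| = 19.1 on the left of BU, A = U + 19.1·(-0.6374, 0.7705) = (42.88, 22.12). Then |VA| = |A − V| = 48.25.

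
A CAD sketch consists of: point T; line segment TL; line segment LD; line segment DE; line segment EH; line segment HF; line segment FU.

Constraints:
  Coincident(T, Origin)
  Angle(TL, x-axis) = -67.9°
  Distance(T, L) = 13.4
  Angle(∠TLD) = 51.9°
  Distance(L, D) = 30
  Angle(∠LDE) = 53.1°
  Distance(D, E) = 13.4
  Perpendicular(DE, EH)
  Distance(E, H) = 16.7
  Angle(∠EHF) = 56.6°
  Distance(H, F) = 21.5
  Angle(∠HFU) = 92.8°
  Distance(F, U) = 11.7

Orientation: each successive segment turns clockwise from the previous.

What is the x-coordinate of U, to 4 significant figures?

-25.81

∠EHF = 56.6° gives HF at -176.3° from the x-axis; with |HF| = 21.5, F = (-24.49, -10.77). ∠HFU = 92.8° gives FU at 96.50° from the x-axis; with |FU| = 11.7, U = (-25.81, 0.8543). So U.x = -25.81.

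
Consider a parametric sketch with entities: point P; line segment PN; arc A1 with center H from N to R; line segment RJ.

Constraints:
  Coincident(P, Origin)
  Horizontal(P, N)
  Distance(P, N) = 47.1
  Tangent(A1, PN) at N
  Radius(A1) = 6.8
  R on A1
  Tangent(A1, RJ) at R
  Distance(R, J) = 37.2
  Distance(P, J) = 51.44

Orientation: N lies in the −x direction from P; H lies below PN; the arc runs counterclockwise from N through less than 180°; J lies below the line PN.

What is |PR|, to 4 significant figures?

53.72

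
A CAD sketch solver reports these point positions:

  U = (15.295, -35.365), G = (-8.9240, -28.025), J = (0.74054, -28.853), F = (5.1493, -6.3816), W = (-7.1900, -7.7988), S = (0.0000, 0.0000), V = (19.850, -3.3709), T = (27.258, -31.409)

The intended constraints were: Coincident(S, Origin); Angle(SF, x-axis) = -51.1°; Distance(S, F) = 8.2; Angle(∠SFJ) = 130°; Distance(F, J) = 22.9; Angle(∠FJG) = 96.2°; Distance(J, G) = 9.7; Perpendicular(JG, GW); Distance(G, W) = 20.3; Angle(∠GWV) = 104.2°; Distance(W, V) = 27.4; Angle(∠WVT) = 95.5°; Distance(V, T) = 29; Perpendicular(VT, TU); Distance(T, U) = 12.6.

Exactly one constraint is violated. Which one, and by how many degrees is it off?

Perpendicular(VT, TU) — off by 3.50°.

S = (0.00, 0.00) ✓; SF at -51.10° ✓; |SF| = 8.200 ✓; ∠SFJ = 130.0° ✓; |FJ| = 22.90 ✓; ∠FJG = 96.20° ✓; |JG| = 9.700 ✓; ∠(JG, GW) = 90.00° ✓; |GW| = 20.30 ✓; ∠GWV = 104.2° ✓; |WV| = 27.40 ✓; ∠WVT = 95.50° ✓; |VT| = 29.00 ✓; ∠(VT, TU) = 86.50° ✗; |TU| = 12.60 ✓.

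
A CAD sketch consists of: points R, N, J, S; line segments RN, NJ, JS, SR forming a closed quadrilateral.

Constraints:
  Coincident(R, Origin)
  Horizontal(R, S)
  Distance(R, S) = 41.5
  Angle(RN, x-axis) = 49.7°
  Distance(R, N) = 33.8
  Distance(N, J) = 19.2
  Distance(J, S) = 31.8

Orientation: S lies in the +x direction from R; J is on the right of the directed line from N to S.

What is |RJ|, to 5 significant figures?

14.902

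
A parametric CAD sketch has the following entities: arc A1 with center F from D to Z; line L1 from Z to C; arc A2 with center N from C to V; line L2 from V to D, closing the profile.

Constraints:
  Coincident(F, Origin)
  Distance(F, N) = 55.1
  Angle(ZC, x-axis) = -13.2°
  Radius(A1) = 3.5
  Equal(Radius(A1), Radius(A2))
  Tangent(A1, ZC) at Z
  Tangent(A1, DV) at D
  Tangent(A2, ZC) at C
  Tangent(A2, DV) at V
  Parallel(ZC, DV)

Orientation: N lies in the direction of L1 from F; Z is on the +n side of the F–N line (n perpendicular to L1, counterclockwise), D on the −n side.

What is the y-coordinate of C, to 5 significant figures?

-9.1746

The slot axis is L1's direction at -13.2°, so u = (cos -13.2°, sin -13.2°) = (0.97358, -0.22835) and n = (−sin -13.2°, cos -13.2°) = (0.22835, 0.97358). F is at the origin and N lies 55.1 along u from F, so N = 55.1·u = (53.644, -12.582). Tangency of A1 to both parallel lines with radius 3.5 puts Z and D at F ± 3.5·n: Z = (0.79923, 3.4075), D = (-0.79923, -3.4075). Equal radii place C and V the same way about N: C = N + 3.5·n = (54.443, -9.1746), V = N − 3.5·n = (52.845, -15.990). So C.y = -9.1746.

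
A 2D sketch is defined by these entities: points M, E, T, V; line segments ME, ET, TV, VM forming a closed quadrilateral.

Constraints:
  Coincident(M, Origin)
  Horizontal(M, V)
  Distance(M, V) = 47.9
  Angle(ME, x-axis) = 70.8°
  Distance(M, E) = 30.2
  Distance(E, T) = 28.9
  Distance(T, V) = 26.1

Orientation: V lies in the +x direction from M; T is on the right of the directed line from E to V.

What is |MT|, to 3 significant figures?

22.0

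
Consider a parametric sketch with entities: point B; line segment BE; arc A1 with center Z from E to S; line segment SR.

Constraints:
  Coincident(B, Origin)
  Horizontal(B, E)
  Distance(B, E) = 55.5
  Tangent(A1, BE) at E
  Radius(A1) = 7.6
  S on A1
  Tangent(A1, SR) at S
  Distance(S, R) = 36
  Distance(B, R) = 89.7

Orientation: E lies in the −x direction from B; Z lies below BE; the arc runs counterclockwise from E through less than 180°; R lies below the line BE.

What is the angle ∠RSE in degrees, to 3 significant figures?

155°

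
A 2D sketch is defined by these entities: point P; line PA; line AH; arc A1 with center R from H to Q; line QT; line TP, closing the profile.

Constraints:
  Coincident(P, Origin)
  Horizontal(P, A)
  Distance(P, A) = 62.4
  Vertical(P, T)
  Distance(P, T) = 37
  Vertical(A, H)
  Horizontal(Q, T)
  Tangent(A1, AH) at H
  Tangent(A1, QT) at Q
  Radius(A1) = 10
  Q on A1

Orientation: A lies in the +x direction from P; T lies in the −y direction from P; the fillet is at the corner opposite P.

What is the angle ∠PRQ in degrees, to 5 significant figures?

117.26°

P is at the origin; P and A share the same y with |PA| = 62.4 and A on the +x side, so A = (62.400, 0.0000). P and T share the same x with |PT| = 37.0 and T on the −y side, so T = (0.0000, -37.000). The virtual corner opposite P is at (62.400, -37.000). A1 meets AH tangentially, so RH is at right angles to AH and the tangent condition forces RQ to be normal to QT, with radius 10.0, so the center R sits 10.0 in from both sides at R = (52.400, -27.000). That places the tangent points at H = (62.400, -27.000) on AH and Q = (52.400, -37.000) on QT. Then cos ∠PRQ = RP·RQ / (|RP||RQ|), giving 117.26°.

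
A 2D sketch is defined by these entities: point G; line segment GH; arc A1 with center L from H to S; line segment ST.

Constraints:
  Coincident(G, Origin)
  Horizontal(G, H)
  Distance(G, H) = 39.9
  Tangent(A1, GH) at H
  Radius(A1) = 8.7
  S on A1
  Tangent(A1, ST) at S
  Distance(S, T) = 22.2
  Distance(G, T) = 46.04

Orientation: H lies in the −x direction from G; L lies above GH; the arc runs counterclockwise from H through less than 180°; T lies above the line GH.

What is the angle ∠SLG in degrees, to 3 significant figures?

18.0°

G is at the origin; G and H share the same y with |GH| = 39.9 and H on the −x side, so H = (-39.9, 0.00). The tangent condition forces LH to be normal to GH, so L = H + (0, 8.7) = (-39.9, 8.70). Since LS ⟂ ST (tangency), |LT| = √(8.7² + 22.2²) = 23.8 regardless of where S sits on A1. So T lies on both circle(G, 46.04) and circle(L, 23.8); the above-GH intersection is T = (-33.4, 31.7). S is the foot of the tangent from T: S = (-31.2, 9.56).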